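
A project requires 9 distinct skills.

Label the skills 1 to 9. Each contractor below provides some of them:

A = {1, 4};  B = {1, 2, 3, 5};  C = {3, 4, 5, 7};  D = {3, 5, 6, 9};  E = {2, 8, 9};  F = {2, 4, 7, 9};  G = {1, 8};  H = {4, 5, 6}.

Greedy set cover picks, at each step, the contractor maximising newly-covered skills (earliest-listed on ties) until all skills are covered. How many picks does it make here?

Greedy: pick B (covers 4 new) → pick F (covers 3 new) → pick D (covers 1 new) → pick E (covers 1 new). Total picks: 4.
(The true minimum cover uses only 3 contractors, so greedy is not optimal here.)

4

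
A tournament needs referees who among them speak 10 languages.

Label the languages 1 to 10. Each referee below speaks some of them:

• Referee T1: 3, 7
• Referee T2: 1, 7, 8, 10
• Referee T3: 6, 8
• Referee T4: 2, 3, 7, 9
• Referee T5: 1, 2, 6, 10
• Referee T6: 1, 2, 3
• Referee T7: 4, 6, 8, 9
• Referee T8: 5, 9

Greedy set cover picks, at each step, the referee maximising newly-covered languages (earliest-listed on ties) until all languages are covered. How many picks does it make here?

4

Greedy: pick T2 (covers 4 new) → pick T4 (covers 3 new) → pick T7 (covers 2 new) → pick T8 (covers 1 new). Total picks: 4.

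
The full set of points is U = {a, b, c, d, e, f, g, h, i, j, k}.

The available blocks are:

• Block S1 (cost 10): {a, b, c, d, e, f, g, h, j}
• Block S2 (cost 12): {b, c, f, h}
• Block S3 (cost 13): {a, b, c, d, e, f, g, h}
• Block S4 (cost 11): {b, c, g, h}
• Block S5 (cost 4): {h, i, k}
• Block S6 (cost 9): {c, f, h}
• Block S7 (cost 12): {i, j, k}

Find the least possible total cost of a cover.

S1, S5 together cover every point (S1 ∪ S5 = {a, b, c, d, e, f, g, h, i, j, k}); total cost 10 + 4 = 14.
No covering selection has total cost below 14.

14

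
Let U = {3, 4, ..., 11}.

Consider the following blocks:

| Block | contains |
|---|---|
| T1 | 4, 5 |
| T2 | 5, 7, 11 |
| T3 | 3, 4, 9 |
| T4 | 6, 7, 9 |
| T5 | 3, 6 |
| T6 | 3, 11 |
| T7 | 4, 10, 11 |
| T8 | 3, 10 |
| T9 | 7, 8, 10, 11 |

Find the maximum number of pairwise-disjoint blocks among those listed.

3

T1, T4, T8 are pairwise disjoint (T1={4,5}; T4={6,7,9}; T8={3,10}).
Every remaining block overlaps one of these, and no 4 of the listed blocks are pairwise disjoint, so 3 is the maximum.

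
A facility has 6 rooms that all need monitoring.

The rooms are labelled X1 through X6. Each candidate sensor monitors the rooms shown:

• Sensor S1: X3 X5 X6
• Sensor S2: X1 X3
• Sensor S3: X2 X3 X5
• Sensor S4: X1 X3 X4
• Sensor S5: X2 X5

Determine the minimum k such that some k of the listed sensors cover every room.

3

S1 and S3 and S4 together: S1 ∪ S3 ∪ S4 = {X1, X2, X3, X4, X5, X6} — every room is covered.
Only S4 contains X4, so S4 is forced; the remaining 3 rooms need at least 2 more sensors (each remaining sensor adds at most 2) — so at least 3 sensors are needed, and 3 is optimal.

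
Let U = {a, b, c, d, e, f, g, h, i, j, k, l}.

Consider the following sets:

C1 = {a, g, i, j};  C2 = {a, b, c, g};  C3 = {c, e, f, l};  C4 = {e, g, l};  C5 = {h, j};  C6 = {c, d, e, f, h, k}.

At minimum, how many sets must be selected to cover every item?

4

Take {C1, C2, C4, C6}. Their union is {a, b, c, d, e, f, g, h, i, j, k, l}, which is all 12 items.
No 3 of the 6 sets cover everything (all 20 combinations miss at least one item), so 4 is optimal.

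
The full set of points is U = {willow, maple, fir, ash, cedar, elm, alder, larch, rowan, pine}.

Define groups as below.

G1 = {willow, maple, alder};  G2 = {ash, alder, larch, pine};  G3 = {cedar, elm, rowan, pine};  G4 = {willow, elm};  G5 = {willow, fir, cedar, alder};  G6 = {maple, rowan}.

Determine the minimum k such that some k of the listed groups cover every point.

Take {G1, G2, G3, G5}. Their union is {willow, maple, fir, ash, cedar, elm, alder, larch, rowan, pine}, which is all 10 points.
No 3 of the 6 groups cover everything (all 20 combinations miss at least one point), so 4 is optimal.

4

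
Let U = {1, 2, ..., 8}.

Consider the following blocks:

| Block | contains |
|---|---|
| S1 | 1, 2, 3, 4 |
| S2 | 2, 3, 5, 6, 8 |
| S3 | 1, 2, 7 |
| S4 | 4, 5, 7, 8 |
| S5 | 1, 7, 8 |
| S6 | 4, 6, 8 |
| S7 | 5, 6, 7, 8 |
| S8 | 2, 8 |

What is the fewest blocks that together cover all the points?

S1 and S7 cover everything between them: the union {1, 2, 3, 4, 5, 6, 7, 8} is all of U.
No single block has all 8 points (the largest, S2, has 5), so 2 is optimal.

2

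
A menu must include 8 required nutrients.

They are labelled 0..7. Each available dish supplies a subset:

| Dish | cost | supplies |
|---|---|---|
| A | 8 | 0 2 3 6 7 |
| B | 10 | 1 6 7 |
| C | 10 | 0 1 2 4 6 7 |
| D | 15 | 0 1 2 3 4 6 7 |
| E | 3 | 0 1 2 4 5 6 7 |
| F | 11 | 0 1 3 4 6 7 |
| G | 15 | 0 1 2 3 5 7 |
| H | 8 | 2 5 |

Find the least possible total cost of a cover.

A, E together cover every nutrient (A ∪ E = {0, 1, 2, 3, 4, 5, 6, 7}); total cost 8 + 3 = 11.
No covering selection has total cost below 11.

11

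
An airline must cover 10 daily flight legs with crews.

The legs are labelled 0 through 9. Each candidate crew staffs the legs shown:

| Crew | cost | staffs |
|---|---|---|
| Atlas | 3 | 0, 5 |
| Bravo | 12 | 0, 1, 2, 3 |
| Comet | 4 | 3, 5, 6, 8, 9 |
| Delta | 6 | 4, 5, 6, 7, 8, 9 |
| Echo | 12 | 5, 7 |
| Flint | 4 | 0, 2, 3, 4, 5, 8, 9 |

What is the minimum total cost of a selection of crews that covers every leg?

18

Bravo, Delta together cover every leg (Bravo ∪ Delta = {0, 1, 2, 3, 4, 5, 6, 7, 8, 9}); total cost 12 + 6 = 18.
The greedy pick Flint, Delta, Bravo costs 22; no covering selection beats 18.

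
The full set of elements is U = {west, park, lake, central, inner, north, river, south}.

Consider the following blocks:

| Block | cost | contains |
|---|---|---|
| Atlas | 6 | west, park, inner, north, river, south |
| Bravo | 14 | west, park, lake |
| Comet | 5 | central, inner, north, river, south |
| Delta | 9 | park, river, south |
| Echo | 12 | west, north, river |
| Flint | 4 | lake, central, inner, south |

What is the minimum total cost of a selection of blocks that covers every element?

10

Atlas, Flint together cover every element (Atlas ∪ Flint = {west, park, lake, central, inner, north, river, south}); total cost 6 + 4 = 10.
No covering selection has total cost below 10.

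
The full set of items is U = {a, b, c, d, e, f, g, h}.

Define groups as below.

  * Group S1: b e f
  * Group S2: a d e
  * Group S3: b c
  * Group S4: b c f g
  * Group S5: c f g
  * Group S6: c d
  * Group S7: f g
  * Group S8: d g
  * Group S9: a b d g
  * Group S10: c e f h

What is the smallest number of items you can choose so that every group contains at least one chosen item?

3

Take T = {c, d, f}. Each listed group contains at least one of these, so T is a hitting set of size 3.
The groups S2, S3, S7 are pairwise disjoint, so any hitting set needs a separate item for each — at least 3. Hence 3 is optimal.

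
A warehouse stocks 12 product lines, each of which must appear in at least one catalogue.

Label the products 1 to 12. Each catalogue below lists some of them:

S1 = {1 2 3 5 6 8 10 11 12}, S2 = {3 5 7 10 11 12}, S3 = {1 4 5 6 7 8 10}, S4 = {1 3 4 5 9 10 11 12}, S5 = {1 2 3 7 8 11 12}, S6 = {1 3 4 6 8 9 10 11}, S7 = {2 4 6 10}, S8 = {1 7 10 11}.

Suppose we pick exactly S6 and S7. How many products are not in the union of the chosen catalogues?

Union of S6, S7 = {1, 2, 3, 4, 6, 8, 9, 10, 11}.
Not covered: 5, 7, 12 — 3 products.

3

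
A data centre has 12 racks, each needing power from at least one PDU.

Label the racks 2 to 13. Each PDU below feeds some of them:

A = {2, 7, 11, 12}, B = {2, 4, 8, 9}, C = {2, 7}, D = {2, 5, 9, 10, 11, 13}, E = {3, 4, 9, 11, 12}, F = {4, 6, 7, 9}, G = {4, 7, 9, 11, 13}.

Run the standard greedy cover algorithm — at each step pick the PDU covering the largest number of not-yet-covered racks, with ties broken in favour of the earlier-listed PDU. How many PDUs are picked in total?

Greedy: pick D (covers 6 new) → pick E (covers 3 new) → pick F (covers 2 new) → pick B (covers 1 new). Total picks: 4.

4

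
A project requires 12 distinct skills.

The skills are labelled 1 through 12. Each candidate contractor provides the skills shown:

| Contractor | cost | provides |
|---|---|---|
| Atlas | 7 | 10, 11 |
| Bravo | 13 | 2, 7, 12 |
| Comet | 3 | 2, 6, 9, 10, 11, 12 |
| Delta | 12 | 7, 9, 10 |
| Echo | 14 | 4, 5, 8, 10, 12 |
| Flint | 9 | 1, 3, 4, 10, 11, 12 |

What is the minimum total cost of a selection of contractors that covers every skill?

38

Comet, Delta, Echo, Flint together cover every skill (Comet ∪ Delta ∪ Echo ∪ Flint = {1, 2, 3, 4, 5, 6, 7, 8, 9, 10, 11, 12}); total cost 3 + 12 + 14 + 9 = 38.
No covering selection has total cost below 38.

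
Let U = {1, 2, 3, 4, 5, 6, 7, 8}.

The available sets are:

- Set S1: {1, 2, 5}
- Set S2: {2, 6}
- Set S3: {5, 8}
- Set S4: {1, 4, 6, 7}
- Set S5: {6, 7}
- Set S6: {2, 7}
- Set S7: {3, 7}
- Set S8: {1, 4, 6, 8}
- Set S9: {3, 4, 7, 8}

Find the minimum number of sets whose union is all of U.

3

Take {S1, S5, S9}. Their union is {1, 2, 3, 4, 5, 6, 7, 8}, which is all 8 items.
No 2 of the 9 sets cover everything (all 36 combinations miss at least one item), so 3 is optimal.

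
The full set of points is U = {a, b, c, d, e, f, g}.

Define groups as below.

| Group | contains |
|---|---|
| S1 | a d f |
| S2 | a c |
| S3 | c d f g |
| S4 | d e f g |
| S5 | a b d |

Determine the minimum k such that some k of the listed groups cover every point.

S3, S4, and S5 cover everything between them: the union {a, b, c, d, e, f, g} is all of U.
Only S5 contains b, so S5 is forced; the remaining 4 points need at least 2 more groups (each remaining group adds at most 3) — so at least 3 groups are needed, and 3 is optimal.

3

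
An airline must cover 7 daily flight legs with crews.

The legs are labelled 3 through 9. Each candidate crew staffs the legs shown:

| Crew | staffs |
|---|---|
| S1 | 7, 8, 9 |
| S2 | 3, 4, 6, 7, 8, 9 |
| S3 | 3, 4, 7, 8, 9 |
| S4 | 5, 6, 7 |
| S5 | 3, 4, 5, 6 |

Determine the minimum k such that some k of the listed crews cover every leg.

2

Take {S2, S4}. Their union is {3, 4, 5, 6, 7, 8, 9}, which is all 7 legs.
No single crew has all 7 legs (the largest, S2, has 6), so 2 is optimal.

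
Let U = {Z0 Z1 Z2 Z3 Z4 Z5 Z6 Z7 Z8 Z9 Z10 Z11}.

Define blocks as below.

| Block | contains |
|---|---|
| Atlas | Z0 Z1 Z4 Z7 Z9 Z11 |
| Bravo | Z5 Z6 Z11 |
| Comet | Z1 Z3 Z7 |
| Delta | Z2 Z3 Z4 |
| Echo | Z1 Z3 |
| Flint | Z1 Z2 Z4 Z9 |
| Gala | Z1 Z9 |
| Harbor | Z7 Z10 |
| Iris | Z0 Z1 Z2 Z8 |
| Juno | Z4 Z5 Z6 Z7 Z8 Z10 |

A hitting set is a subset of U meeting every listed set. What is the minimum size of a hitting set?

Take H = {Z1, Z3, Z6, Z10}. Each listed block contains at least one of these, so H is a hitting set of size 4.
The blocks Bravo, Delta, Gala, Harbor are pairwise disjoint, so any hitting set needs a separate item for each — at least 4. Hence 4 is optimal.

4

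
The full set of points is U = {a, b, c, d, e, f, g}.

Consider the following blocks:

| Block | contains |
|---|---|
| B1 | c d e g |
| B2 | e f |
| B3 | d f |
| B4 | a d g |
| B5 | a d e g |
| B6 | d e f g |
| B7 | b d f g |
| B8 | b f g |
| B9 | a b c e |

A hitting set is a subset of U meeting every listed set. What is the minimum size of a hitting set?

Take H = {c, f, g}. Each listed block contains at least one of these, so H is a hitting set of size 3.
No choice of 2 points meets every block, so 3 is the minimum.

3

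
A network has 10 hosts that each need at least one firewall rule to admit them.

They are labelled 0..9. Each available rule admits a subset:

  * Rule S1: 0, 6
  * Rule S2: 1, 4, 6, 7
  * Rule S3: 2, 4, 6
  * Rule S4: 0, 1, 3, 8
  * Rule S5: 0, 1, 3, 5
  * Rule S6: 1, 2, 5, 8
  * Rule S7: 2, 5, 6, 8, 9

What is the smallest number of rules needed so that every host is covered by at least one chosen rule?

3

S2 and S5 and S7 together: S2 ∪ S5 ∪ S7 = {0, 1, 2, 3, 4, 5, 6, 7, 8, 9} — every host is covered.
Only S2 contains 7, so S2 is forced; the remaining 6 hosts need at least 2 more rules (each remaining rule adds at most 4) — so at least 3 rules are needed, and 3 is optimal.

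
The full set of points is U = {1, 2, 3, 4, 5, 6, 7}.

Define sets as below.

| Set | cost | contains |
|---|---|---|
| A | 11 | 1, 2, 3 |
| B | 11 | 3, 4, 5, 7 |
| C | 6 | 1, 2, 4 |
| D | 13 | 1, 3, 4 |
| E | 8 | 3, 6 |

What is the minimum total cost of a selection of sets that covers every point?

B, C, E together cover every point (B ∪ C ∪ E = {1, 2, 3, 4, 5, 6, 7}); total cost 11 + 6 + 8 = 25.
No covering selection has total cost below 25.

25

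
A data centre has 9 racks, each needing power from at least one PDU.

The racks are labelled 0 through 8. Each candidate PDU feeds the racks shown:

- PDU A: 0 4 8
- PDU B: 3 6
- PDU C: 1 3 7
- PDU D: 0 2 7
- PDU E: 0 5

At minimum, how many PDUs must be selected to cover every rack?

5

Take {A, B, C, D, E}. Their union is {0, 1, 2, 3, 4, 5, 6, 7, 8}, which is all 9 racks.
No 4 of the 5 PDUs cover everything (all 5 combinations miss at least one rack), so 5 is optimal.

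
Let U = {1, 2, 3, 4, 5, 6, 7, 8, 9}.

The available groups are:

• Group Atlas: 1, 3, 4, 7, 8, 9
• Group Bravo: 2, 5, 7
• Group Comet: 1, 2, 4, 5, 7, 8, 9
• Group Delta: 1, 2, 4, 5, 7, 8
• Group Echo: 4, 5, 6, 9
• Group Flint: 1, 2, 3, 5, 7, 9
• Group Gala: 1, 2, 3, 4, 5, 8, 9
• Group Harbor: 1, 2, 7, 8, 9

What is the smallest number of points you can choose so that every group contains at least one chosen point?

2

H = {4, 7} meets every group (each contains at least one member of H), and |H| = 2.
No single point lies in every group, so at least 2 are needed and 2 is optimal.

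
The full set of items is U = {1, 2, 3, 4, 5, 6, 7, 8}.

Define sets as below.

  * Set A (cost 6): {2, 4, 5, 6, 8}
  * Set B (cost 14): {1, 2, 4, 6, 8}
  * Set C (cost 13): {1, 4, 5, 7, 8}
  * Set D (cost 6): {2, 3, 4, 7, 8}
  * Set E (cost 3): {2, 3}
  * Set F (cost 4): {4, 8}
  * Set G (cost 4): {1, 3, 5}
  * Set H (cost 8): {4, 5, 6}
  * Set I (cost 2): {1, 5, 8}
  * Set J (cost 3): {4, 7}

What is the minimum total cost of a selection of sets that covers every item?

A, G, J together cover every item (A ∪ G ∪ J = {1, 2, 3, 4, 5, 6, 7, 8}); total cost 6 + 4 + 3 = 13.
The greedy pick I, D, A costs 14; no covering selection beats 13.

13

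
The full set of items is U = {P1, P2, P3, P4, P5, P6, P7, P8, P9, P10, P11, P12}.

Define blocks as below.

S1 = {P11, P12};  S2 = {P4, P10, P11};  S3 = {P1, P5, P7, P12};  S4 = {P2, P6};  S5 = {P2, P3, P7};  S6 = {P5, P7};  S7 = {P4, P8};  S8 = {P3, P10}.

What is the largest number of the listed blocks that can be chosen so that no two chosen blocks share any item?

5

S1, S4, S6, S7, S8 are pairwise disjoint (S1={P11,P12}; S4={P2,P6}; S6={P5,P7}; S7={P4,P8}; S8={P3,P10}).
Every remaining block overlaps one of these, and no 6 of the listed blocks are pairwise disjoint, so 5 is the maximum.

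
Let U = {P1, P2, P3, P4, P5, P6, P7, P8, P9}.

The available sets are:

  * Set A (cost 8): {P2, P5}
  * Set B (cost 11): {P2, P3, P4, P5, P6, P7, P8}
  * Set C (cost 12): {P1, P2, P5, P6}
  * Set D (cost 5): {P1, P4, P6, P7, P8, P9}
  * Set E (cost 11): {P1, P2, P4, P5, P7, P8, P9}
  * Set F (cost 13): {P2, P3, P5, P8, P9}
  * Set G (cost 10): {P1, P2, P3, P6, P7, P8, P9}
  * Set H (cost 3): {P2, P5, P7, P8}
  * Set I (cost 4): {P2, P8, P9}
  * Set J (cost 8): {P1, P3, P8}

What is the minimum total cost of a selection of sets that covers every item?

B, D together cover every item (B ∪ D = {P1, P2, P3, P4, P5, P6, P7, P8, P9}); total cost 11 + 5 = 16.
No covering selection has total cost below 16.

16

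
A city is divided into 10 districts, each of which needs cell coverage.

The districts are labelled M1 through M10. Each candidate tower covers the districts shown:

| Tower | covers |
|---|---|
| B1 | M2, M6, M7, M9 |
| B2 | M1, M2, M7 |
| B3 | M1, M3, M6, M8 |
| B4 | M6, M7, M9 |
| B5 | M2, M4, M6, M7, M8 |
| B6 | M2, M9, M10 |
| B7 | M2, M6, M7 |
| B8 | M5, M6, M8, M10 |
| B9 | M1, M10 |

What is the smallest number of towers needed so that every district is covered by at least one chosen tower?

4

Take {B3, B5, B6, B8}. Their union is {M1, M2, M3, M4, M5, M6, M7, M8, M9, M10}, which is all 10 districts.
Only B5 contains M4, so B5 is forced; the remaining 5 districts need at least 3 more towers (each remaining tower adds at most 2) — so at least 4 towers are needed, and 4 is optimal.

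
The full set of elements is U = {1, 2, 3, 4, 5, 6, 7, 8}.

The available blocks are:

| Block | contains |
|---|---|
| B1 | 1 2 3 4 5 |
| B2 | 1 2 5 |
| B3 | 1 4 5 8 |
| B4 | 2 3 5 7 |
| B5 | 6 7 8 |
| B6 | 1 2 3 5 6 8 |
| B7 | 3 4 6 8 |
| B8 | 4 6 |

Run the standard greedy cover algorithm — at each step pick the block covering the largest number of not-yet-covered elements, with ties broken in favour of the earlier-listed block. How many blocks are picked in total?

Greedy: pick B6 (covers 6 new) → pick B1 (covers 1 new) → pick B4 (covers 1 new). Total picks: 3.
(The true minimum cover uses only 2 blocks, so greedy is not optimal here.)

3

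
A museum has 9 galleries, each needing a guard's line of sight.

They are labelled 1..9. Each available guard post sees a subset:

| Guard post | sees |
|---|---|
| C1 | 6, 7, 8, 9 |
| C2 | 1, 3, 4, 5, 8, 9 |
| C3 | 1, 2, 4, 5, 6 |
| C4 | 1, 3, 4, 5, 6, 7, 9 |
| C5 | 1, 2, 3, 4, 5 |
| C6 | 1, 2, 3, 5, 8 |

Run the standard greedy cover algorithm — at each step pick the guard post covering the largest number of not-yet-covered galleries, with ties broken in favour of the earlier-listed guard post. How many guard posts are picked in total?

2

Greedy: pick C4 (covers 7 new) → pick C6 (covers 2 new). Total picks: 2.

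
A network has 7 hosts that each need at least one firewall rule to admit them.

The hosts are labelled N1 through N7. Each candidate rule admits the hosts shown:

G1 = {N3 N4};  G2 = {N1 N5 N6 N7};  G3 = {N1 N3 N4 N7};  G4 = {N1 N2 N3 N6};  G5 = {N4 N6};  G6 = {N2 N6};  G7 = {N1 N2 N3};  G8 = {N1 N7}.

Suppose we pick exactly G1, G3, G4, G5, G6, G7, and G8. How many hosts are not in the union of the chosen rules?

1

Union of G1, G3, G4, G5, G6, G7, G8 = {N1, N2, N3, N4, N6, N7}.
Not covered: N5 — 1 host.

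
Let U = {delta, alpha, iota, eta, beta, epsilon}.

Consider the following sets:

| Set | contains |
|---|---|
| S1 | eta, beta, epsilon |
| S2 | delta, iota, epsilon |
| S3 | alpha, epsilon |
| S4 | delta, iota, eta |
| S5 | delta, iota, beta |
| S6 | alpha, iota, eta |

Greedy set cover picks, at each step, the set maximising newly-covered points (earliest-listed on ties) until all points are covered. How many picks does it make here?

Greedy: pick S1 (covers 3 new) → pick S2 (covers 2 new) → pick S3 (covers 1 new). Total picks: 3.

3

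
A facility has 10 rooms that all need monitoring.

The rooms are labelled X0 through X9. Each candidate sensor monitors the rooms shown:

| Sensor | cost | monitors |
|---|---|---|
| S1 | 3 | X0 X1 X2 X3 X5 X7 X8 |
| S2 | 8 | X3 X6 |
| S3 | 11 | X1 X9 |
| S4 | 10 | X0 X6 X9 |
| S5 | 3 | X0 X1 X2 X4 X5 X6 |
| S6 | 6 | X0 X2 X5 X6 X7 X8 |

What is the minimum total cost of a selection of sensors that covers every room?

S1, S4, S5 together cover every room (S1 ∪ S4 ∪ S5 = {X0, X1, X2, X3, X4, X5, X6, X7, X8, X9}); total cost 3 + 10 + 3 = 16.
No covering selection has total cost below 16.

16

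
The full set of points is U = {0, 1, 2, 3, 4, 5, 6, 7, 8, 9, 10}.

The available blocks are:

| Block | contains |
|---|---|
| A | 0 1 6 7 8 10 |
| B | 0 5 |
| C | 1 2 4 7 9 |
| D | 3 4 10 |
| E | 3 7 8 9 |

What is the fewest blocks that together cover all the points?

4

A and B and C and E together: A ∪ B ∪ C ∪ E = {0, 1, 2, 3, 4, 5, 6, 7, 8, 9, 10} — every point is covered.
No 3 of the 5 blocks cover everything (all 10 combinations miss at least one point), so 4 is optimal.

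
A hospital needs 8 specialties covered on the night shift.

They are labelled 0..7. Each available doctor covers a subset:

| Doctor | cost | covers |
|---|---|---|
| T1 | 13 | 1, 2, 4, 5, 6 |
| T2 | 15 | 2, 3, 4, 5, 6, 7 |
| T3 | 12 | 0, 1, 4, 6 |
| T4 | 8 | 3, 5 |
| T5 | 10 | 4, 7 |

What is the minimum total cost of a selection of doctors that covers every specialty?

T2, T3 together cover every specialty (T2 ∪ T3 = {0, 1, 2, 3, 4, 5, 6, 7}); total cost 15 + 12 = 27.
No covering selection has total cost below 27.

27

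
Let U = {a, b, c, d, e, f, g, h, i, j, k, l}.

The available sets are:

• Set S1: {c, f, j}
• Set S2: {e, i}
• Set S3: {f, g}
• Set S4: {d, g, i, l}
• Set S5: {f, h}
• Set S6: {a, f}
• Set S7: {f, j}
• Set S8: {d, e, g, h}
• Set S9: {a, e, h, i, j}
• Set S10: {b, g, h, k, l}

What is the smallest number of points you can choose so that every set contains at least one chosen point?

Take T = {e, f, l}. Each listed set contains at least one of these, so T is a hitting set of size 3.
The sets S1, S2, S10 are pairwise disjoint, so any hitting set needs a separate point for each — at least 3. Hence 3 is optimal.

3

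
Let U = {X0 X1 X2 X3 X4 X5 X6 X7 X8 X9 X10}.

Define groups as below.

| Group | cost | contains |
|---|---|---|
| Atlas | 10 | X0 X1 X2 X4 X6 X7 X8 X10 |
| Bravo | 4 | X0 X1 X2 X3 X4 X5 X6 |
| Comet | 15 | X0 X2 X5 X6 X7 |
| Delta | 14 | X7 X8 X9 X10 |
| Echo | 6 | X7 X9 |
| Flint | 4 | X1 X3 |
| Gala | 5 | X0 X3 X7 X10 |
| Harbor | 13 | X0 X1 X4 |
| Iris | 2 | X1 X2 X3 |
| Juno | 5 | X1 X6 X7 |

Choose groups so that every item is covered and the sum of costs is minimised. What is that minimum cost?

18

Bravo, Delta together cover every item (Bravo ∪ Delta = {X0, X1, X2, X3, X4, X5, X6, X7, X8, X9, X10}); total cost 4 + 14 = 18.
The greedy pick Bravo, Gala, Echo, Atlas costs 25; no covering selection beats 18.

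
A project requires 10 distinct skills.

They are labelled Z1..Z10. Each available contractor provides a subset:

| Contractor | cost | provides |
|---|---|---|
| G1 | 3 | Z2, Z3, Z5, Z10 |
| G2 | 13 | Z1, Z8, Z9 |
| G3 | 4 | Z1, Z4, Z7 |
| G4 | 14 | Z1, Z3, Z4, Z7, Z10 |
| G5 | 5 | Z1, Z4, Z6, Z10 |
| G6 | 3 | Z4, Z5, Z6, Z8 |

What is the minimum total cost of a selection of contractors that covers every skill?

23

G1, G2, G3, G6 together cover every skill (G1 ∪ G2 ∪ G3 ∪ G6 = {Z1, Z2, Z3, Z4, Z5, Z6, Z7, Z8, Z9, Z10}); total cost 3 + 13 + 4 + 3 = 23.
No covering selection has total cost below 23.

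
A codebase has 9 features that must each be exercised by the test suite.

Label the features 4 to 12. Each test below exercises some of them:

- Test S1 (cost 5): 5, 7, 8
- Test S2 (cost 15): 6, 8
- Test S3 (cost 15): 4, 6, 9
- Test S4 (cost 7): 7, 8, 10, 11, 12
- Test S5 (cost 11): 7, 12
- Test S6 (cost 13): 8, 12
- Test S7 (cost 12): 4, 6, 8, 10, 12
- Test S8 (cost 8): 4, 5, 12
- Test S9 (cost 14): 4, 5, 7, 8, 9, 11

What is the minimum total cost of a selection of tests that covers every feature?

26

S7, S9 together cover every feature (S7 ∪ S9 = {4, 5, 6, 7, 8, 9, 10, 11, 12}); total cost 12 + 14 = 26.
The greedy pick S4, S8, S3 costs 30; no covering selection beats 26.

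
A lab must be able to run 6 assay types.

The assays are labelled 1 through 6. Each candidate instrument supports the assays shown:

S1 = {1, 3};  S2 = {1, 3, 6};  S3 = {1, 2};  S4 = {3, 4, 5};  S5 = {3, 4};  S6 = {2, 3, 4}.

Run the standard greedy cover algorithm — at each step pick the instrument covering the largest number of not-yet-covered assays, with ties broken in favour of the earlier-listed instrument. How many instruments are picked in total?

3

Greedy: pick S2 (covers 3 new) → pick S4 (covers 2 new) → pick S3 (covers 1 new). Total picks: 3.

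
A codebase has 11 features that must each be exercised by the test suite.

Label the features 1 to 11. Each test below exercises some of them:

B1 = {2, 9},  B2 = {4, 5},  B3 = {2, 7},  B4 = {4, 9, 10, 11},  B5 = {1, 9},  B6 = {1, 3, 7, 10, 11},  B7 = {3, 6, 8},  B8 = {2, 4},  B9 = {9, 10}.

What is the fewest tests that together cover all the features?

4

B1 and B2 and B6 and B7 together: B1 ∪ B2 ∪ B6 ∪ B7 = {1, 2, 3, 4, 5, 6, 7, 8, 9, 10, 11} — every feature is covered.
No 3 of the 9 tests cover everything (all 84 combinations miss at least one feature), so 4 is optimal.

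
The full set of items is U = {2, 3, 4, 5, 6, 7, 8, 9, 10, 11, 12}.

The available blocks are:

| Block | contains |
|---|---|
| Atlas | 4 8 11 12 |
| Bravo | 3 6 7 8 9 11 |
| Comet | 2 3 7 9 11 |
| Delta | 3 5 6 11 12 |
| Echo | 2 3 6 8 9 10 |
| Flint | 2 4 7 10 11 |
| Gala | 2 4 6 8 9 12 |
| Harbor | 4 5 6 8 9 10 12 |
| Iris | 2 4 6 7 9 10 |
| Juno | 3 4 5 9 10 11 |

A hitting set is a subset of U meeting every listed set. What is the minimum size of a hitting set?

Take H = {6, 11}. Each listed block contains at least one of these, so H is a hitting set of size 2.
No single item lies in every block, so at least 2 are needed and 2 is optimal.

2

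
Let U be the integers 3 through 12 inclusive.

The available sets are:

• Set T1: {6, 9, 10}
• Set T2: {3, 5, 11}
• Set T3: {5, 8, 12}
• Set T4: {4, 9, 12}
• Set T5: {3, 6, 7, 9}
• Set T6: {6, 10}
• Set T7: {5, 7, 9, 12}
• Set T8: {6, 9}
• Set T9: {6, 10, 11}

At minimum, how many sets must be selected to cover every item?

T3, T4, T5, and T9 cover everything between them: the union {3, 4, 5, 6, 7, 8, 9, 10, 11, 12} is all of U.
Only T4 contains 4, so T4 is forced; the remaining 7 items need at least 3 more sets (each remaining set adds at most 3) — so at least 4 sets are needed, and 4 is optimal.

4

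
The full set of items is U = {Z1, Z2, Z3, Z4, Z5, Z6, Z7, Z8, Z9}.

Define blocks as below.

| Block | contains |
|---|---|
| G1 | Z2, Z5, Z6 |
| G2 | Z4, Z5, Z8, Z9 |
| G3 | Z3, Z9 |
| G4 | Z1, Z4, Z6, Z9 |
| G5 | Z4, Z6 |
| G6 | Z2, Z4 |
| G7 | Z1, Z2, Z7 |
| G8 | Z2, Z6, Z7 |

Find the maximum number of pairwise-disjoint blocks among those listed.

3

G3, G5, G7 are pairwise disjoint (G3={Z3,Z9}; G5={Z4,Z6}; G7={Z1,Z2,Z7}).
Every remaining block overlaps one of these, and no 4 of the listed blocks are pairwise disjoint, so 3 is the maximum.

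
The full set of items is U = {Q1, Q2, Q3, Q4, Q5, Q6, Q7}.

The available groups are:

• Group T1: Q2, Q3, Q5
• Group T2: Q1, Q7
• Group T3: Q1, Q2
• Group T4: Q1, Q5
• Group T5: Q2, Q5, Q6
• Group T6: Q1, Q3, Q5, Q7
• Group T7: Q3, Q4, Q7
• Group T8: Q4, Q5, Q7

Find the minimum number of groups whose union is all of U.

3

T5, T6, and T8 cover everything between them: the union {Q1, Q2, Q3, Q4, Q5, Q6, Q7} is all of U.
Only T5 contains Q6, so T5 is forced; the remaining 4 items need at least 2 more groups (each remaining group adds at most 3) — so at least 3 groups are needed, and 3 is optimal.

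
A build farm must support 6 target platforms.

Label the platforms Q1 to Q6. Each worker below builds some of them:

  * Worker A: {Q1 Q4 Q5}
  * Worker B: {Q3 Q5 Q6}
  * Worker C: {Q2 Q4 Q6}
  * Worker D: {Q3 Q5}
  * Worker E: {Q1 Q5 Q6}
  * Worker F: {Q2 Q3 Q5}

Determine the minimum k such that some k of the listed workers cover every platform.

3

C and D and E together: C ∪ D ∪ E = {Q1, Q2, Q3, Q4, Q5, Q6} — every platform is covered.
No 2 of the 6 workers cover everything (all 15 combinations miss at least one platform), so 3 is optimal.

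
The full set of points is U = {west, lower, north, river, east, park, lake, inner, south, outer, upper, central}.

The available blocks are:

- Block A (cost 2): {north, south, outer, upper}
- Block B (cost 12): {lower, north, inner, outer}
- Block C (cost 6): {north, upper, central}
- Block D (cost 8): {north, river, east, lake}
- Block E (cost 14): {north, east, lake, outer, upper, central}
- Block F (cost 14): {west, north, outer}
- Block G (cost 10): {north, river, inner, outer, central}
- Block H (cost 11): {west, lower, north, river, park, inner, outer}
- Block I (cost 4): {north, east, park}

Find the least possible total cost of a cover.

A, E, H together cover every point (A ∪ E ∪ H = {west, lower, north, river, east, park, lake, inner, south, outer, upper, central}); total cost 2 + 14 + 11 = 27.
The greedy pick A, I, H, C, D costs 31; no covering selection beats 27.

27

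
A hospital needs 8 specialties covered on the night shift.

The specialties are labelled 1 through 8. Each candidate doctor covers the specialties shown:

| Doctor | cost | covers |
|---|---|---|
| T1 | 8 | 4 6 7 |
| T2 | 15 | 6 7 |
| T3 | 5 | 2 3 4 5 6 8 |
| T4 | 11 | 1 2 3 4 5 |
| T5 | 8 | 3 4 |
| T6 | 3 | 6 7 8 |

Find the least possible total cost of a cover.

14

T4, T6 together cover every specialty (T4 ∪ T6 = {1, 2, 3, 4, 5, 6, 7, 8}); total cost 11 + 3 = 14.
The greedy pick T3, T6, T4 costs 19; no covering selection beats 14.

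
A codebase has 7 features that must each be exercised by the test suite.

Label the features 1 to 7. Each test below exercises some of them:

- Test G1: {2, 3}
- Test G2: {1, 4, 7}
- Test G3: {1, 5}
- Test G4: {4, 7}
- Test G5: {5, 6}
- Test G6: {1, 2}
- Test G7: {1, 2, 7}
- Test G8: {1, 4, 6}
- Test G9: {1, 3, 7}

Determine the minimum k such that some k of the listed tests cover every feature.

Take {G1, G2, G5}. Their union is {1, 2, 3, 4, 5, 6, 7}, which is all 7 features.
Each test has at most 3 features, and 2·3 = 6 < 7 — so at least 3 tests are needed, and 3 is optimal.

3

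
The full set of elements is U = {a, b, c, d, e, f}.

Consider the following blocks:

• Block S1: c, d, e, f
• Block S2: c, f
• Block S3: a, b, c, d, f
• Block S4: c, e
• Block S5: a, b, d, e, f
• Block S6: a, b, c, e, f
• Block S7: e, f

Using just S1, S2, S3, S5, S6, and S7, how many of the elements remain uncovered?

0

Union of S1, S2, S3, S5, S6, S7 = {a, b, c, d, e, f} — that's every element, so 0 are uncovered.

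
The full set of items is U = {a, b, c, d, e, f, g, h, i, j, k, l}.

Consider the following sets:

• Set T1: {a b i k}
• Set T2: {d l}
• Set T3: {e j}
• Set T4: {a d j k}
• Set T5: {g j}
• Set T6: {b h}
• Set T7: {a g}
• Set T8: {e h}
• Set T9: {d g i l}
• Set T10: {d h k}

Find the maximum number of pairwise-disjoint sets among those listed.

4

T1, T2, T5, T8 are pairwise disjoint (T1={a,b,i,k}; T2={d,l}; T5={g,j}; T8={e,h}).
Every remaining set overlaps one of these, and no 5 of the listed sets are pairwise disjoint, so 4 is the maximum.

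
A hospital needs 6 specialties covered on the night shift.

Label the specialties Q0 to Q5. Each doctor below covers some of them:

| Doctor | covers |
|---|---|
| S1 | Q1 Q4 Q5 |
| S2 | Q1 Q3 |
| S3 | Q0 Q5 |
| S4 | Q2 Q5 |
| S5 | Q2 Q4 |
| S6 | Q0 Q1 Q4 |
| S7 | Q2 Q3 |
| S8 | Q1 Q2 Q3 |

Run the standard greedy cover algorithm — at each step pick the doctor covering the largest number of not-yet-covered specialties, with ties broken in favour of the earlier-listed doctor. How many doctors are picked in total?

Greedy: pick S1 (covers 3 new) → pick S7 (covers 2 new) → pick S3 (covers 1 new). Total picks: 3.

3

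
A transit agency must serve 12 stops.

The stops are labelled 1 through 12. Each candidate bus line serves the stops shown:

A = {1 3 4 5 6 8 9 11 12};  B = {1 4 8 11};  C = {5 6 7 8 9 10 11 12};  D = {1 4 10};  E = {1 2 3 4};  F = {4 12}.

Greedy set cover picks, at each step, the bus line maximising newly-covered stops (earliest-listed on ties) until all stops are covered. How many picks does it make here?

3

Greedy: pick A (covers 9 new) → pick C (covers 2 new) → pick E (covers 1 new). Total picks: 3.
(The true minimum cover uses only 2 bus lines, so greedy is not optimal here.)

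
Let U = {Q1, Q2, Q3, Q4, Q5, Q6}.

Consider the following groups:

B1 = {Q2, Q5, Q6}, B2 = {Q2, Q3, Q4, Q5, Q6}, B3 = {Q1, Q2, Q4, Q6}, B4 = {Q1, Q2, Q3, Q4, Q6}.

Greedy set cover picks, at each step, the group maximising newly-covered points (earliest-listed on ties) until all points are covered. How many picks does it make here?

Greedy: pick B2 (covers 5 new) → pick B3 (covers 1 new). Total picks: 2.

2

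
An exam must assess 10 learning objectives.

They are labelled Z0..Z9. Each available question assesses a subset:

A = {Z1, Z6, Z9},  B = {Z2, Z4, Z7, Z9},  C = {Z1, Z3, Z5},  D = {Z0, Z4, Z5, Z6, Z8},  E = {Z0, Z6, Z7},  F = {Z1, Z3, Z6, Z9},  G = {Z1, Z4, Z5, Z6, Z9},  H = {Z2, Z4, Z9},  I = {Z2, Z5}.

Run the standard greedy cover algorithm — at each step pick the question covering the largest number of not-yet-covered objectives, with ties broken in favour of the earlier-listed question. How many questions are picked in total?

3

Greedy: pick D (covers 5 new) → pick B (covers 3 new) → pick C (covers 2 new). Total picks: 3.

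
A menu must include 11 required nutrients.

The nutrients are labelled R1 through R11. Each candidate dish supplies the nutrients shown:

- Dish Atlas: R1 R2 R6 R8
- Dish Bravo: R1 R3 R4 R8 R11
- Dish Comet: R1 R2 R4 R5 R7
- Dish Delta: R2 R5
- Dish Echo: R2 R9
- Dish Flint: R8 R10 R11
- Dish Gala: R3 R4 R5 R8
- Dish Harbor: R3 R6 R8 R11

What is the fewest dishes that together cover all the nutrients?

4

Comet and Echo and Flint and Harbor together: Comet ∪ Echo ∪ Flint ∪ Harbor = {R1, R2, R3, R4, R5, R6, R7, R8, R9, R10, R11} — every nutrient is covered.
No 3 of the 8 dishes cover everything (all 56 combinations miss at least one nutrient), so 4 is optimal.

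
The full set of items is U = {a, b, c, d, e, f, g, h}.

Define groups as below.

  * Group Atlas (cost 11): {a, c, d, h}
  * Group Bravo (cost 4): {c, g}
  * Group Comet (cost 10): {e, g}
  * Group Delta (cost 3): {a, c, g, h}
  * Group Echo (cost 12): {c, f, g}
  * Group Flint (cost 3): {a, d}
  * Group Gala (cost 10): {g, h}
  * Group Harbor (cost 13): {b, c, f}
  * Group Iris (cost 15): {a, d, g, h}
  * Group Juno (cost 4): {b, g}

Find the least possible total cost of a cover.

29

Comet, Delta, Flint, Harbor together cover every item (Comet ∪ Delta ∪ Flint ∪ Harbor = {a, b, c, d, e, f, g, h}); total cost 10 + 3 + 3 + 13 = 29.
The greedy pick Delta, Flint, Juno, Comet, Echo costs 32; no covering selection beats 29.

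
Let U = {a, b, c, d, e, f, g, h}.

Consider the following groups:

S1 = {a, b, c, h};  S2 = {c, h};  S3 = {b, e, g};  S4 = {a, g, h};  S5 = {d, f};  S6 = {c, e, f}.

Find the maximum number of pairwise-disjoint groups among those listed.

3

S2, S3, S5 are pairwise disjoint (S2={c,h}; S3={b,e,g}; S5={d,f}).
Every remaining group overlaps one of these, and no 4 of the listed groups are pairwise disjoint, so 3 is the maximum.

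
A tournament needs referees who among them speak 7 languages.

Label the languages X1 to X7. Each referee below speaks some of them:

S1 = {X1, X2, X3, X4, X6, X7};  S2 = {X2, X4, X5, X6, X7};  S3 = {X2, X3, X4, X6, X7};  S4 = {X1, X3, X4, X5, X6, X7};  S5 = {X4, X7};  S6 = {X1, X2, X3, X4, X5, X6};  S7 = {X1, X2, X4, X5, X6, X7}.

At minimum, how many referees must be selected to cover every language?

Take {S6, S7}. Their union is {X1, X2, X3, X4, X5, X6, X7}, which is all 7 languages.
No single referee has all 7 languages (the largest, S1, has 6), so 2 is optimal.

2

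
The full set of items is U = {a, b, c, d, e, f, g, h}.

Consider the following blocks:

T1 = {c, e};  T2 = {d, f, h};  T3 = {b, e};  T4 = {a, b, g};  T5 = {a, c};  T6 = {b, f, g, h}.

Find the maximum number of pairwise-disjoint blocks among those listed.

T1, T2, T4 are pairwise disjoint (T1={c,e}; T2={d,f,h}; T4={a,b,g}).
Every remaining block overlaps one of these, and no 4 of the listed blocks are pairwise disjoint, so 3 is the maximum.

3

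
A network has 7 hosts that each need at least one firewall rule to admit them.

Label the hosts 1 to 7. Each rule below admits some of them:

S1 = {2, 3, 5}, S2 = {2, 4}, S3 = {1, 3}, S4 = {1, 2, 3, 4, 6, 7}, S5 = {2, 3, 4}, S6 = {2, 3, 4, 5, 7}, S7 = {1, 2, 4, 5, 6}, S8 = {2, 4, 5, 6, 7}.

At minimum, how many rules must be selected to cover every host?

2

Take {S4, S8}. Their union is {1, 2, 3, 4, 5, 6, 7}, which is all 7 hosts.
No single rule has all 7 hosts (the largest, S4, has 6), so 2 is optimal.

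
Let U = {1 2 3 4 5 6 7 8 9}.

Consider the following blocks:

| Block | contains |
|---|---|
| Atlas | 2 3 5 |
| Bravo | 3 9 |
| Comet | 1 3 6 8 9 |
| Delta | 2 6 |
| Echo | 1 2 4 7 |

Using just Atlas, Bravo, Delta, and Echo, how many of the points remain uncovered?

Union of Atlas, Bravo, Delta, Echo = {1, 2, 3, 4, 5, 6, 7, 9}.
Not covered: 8 — 1 point.

1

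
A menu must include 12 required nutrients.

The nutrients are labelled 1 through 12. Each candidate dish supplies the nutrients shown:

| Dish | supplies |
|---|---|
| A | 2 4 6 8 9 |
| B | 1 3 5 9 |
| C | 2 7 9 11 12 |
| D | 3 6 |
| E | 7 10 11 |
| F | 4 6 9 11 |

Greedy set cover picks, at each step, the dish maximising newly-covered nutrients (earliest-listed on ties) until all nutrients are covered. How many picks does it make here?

Greedy: pick A (covers 5 new) → pick B (covers 3 new) → pick C (covers 3 new) → pick E (covers 1 new). Total picks: 4.

4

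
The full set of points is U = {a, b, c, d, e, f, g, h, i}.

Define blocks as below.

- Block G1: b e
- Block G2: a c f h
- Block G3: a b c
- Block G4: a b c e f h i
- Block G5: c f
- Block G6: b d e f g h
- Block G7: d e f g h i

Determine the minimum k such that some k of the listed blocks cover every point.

2

Take {G4, G7}. Their union is {a, b, c, d, e, f, g, h, i}, which is all 9 points.
No single block has all 9 points (the largest, G4, has 7), so 2 is optimal.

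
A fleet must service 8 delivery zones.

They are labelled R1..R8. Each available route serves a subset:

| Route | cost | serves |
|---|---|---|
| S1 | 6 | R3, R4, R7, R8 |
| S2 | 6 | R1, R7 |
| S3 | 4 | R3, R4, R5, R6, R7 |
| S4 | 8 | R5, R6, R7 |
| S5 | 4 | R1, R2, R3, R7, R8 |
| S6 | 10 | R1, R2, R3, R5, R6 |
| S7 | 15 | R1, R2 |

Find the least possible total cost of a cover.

S3, S5 together cover every zone (S3 ∪ S5 = {R1, R2, R3, R4, R5, R6, R7, R8}); total cost 4 + 4 = 8.
No covering selection has total cost below 8.

8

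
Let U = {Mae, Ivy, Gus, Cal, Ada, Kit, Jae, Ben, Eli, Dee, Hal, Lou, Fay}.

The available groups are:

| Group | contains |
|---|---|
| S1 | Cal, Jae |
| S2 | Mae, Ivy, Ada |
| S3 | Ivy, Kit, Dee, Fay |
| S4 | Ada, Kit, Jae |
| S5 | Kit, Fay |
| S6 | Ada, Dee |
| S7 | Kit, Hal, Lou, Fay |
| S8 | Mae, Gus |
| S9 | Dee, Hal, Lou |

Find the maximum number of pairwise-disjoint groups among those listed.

S1, S5, S8, S9 are pairwise disjoint (S1={Cal,Jae}; S5={Kit,Fay}; S8={Mae,Gus}; S9={Dee,Hal,Lou}).
Every remaining group overlaps one of these, and no 5 of the listed groups are pairwise disjoint, so 4 is the maximum.

4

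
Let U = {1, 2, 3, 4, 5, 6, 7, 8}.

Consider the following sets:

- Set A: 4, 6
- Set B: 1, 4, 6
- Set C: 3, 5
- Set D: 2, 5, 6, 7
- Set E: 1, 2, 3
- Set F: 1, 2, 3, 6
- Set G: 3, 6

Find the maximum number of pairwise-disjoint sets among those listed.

2

A, E are pairwise disjoint (A={4,6}; E={1,2,3}).
Every remaining set overlaps one of these, and no 3 of the listed sets are pairwise disjoint, so 2 is the maximum.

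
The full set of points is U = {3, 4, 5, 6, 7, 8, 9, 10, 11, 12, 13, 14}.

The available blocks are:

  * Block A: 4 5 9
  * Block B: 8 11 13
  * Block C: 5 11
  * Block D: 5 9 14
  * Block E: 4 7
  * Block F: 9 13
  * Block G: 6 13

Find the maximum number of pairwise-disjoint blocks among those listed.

3

D, E, G are pairwise disjoint (D={5,9,14}; E={4,7}; G={6,13}).
Every remaining block overlaps one of these, and no 4 of the listed blocks are pairwise disjoint, so 3 is the maximum.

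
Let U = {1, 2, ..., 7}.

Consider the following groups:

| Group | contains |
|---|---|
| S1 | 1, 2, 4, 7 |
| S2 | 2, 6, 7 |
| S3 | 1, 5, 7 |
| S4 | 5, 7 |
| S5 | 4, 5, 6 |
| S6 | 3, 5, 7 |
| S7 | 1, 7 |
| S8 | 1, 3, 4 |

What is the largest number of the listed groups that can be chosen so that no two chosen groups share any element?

2

S2, S8 are pairwise disjoint (S2={2,6,7}; S8={1,3,4}).
Every remaining group overlaps one of these, and no 3 of the listed groups are pairwise disjoint, so 2 is the maximum.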